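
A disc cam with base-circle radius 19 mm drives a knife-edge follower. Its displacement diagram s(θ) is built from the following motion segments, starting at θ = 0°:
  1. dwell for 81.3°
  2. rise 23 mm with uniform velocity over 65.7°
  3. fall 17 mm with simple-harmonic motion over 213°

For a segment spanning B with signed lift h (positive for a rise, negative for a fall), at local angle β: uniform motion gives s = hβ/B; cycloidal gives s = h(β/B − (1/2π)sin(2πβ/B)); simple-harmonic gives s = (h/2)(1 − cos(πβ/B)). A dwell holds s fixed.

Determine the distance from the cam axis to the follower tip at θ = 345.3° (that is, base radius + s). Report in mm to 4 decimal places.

seg 1 [0°–81.3°] dwell: s stays 0.0000
seg 2 [81.3°–147°] uniform, h=23: full span → s += 23 → s = 23.0000
seg 3 [147°–360°] simple-harmonic, h=-17: θ=345.3° here. β=198.3, B=213. -17/2·(1 − cos(π·0.9310)) = -16.8010 → s = 6.1990
radial distance = base radius + s = 19 + 6.1990 = 25.1990

25.1990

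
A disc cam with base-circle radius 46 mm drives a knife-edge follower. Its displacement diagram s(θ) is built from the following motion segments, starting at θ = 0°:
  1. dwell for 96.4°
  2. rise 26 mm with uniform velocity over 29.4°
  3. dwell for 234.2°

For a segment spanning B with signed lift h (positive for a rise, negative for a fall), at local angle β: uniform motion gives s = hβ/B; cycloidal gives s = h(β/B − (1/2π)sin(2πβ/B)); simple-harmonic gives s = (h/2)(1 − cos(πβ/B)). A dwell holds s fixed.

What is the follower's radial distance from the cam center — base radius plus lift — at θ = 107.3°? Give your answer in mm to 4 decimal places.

seg 1 [0°–96.4°] dwell: s stays 0.0000
seg 2 [96.4°–125.8°] uniform, h=26: θ=107.3° here. β=10.9, B=29.4. 26·10.9/29.4 = 9.6395 → s = 9.6395
radial distance = base radius + s = 46 + 9.6395 = 55.6395

55.6395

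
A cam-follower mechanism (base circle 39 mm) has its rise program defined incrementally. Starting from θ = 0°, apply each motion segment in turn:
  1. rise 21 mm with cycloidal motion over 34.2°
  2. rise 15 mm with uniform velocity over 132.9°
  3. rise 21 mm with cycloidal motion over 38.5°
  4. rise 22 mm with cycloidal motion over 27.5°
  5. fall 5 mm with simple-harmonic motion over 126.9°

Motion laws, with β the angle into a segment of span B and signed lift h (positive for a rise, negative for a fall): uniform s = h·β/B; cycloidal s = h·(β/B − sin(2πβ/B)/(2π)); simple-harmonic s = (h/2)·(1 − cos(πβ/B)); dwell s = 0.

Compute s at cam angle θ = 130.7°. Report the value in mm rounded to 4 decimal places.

seg 1 [0°–34.2°] cycloidal, h=21: full span → s += 21 → s = 21.0000
seg 2 [34.2°–167.1°] uniform, h=15: θ=130.7° here. β=96.5, B=132.9. 15·96.5/132.9 = 10.8916 → s = 31.8916

31.8916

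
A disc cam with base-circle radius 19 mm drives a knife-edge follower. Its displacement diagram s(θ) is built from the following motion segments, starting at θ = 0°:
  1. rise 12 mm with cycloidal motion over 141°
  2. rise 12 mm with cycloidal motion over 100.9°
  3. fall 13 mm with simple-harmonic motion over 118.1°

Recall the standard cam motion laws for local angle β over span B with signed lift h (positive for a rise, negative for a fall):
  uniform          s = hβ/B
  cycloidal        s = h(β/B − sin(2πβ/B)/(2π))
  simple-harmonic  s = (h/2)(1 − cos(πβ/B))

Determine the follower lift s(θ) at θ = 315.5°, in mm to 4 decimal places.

seg 1 [0°–141°] cycloidal, h=12: full span → s += 12 → s = 12.0000
seg 2 [141°–241.9°] cycloidal, h=12: full span → s += 12 → s = 24.0000
seg 3 [241.9°–360°] simple-harmonic, h=-13: θ=315.5° here. β=73.6, B=118.1. -13/2·(1 − cos(π·0.6232)) = -8.9535 → s = 15.0465

15.0465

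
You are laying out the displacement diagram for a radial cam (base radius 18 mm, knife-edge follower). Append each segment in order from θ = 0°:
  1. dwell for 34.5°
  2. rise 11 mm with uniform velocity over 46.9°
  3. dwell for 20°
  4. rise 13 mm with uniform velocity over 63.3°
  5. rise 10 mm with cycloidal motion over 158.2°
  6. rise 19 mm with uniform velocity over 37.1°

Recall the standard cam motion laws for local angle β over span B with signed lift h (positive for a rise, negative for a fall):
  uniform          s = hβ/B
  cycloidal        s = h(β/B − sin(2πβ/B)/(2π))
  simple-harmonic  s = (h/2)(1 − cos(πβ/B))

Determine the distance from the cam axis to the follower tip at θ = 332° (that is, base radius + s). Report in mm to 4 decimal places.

seg 1 [0°–34.5°] dwell: s stays 0.0000
seg 2 [34.5°–81.4°] uniform, h=11: full span → s += 11 → s = 11.0000
seg 3 [81.4°–101.4°] dwell: s stays 11.0000
seg 4 [101.4°–164.7°] uniform, h=13: full span → s += 13 → s = 24.0000
seg 5 [164.7°–322.9°] cycloidal, h=10: full span → s += 10 → s = 34.0000
seg 6 [322.9°–360°] uniform, h=19: θ=332° here. β=9.1, B=37.1. 19·9.1/37.1 = 4.6604 → s = 38.6604
radial distance = base radius + s = 18 + 38.6604 = 56.6604

56.6604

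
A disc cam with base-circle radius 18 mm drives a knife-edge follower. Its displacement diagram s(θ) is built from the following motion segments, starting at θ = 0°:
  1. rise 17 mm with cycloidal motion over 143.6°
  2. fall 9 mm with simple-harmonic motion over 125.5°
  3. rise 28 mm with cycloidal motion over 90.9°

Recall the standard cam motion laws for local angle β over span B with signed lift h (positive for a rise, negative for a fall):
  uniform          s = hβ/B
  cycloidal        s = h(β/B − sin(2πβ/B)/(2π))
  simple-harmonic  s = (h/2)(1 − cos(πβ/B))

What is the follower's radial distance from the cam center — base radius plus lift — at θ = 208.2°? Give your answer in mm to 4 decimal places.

seg 1 [0°–143.6°] cycloidal, h=17: full span → s += 17 → s = 17.0000
seg 2 [143.6°–269.1°] simple-harmonic, h=-9: θ=208.2° here. β=64.6, B=125.5. -9/2·(1 − cos(π·0.5147)) = -4.7083 → s = 12.2917
radial distance = base radius + s = 18 + 12.2917 = 30.2917

30.2917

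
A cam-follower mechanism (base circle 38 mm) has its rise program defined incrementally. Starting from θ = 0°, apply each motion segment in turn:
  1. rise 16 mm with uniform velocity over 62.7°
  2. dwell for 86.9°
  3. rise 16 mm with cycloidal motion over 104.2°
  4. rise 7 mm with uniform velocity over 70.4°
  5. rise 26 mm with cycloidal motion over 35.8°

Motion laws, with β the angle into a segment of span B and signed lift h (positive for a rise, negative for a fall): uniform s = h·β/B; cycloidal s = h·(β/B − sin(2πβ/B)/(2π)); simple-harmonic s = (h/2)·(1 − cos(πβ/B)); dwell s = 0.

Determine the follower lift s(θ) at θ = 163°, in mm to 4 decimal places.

seg 1 [0°–62.7°] uniform, h=16: full span → s += 16 → s = 16.0000
seg 2 [62.7°–149.6°] dwell: s stays 16.0000
seg 3 [149.6°–253.8°] cycloidal, h=16: θ=163° here. β=13.4, B=104.2. 16·(0.1286 − sin(2π·0.1286)/(2π)) = 0.2167 → s = 16.2167

16.2167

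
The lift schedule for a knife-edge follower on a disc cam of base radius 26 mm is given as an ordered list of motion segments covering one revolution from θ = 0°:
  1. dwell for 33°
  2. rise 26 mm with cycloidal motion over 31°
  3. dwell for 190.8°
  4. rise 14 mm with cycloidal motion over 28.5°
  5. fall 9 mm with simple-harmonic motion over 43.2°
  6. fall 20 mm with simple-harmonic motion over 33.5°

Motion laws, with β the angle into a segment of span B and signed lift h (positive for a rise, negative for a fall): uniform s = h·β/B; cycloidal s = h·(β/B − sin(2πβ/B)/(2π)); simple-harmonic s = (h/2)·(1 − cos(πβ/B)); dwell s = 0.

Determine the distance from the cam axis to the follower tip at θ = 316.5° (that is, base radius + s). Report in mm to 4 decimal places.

seg 1 [0°–33°] dwell: s stays 0.0000
seg 2 [33°–64°] cycloidal, h=26: full span → s += 26 → s = 26.0000
seg 3 [64°–254.8°] dwell: s stays 26.0000
seg 4 [254.8°–283.3°] cycloidal, h=14: full span → s += 14 → s = 40.0000
seg 5 [283.3°–326.5°] simple-harmonic, h=-9: θ=316.5° here. β=33.2, B=43.2. -9/2·(1 − cos(π·0.7685)) = -7.8616 → s = 32.1384
radial distance = base radius + s = 26 + 32.1384 = 58.1384

58.1384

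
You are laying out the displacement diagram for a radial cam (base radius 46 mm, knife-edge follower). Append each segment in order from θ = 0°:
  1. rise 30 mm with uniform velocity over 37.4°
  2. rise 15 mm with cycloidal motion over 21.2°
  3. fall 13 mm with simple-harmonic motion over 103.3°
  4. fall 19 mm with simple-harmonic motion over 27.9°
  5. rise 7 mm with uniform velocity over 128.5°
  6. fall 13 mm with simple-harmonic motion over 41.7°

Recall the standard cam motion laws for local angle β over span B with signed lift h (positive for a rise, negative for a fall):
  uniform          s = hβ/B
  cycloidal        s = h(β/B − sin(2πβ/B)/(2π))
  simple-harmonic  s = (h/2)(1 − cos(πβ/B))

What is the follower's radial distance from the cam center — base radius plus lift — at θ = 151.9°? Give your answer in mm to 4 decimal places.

seg 1 [0°–37.4°] uniform, h=30: full span → s += 30 → s = 30.0000
seg 2 [37.4°–58.6°] cycloidal, h=15: full span → s += 15 → s = 45.0000
seg 3 [58.6°–161.9°] simple-harmonic, h=-13: θ=151.9° here. β=93.3, B=103.3. -13/2·(1 − cos(π·0.9032)) = -12.7017 → s = 32.2983
radial distance = base radius + s = 46 + 32.2983 = 78.2983

78.2983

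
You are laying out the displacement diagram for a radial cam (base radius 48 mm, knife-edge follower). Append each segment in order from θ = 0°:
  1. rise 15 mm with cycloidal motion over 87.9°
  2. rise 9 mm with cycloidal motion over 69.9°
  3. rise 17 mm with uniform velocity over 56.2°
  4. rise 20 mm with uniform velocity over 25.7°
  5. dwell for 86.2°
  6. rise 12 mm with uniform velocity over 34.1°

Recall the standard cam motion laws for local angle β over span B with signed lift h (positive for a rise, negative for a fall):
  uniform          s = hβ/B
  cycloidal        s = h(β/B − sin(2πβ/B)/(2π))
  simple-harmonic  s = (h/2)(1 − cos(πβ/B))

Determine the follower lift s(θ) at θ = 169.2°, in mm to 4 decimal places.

seg 1 [0°–87.9°] cycloidal, h=15: full span → s += 15 → s = 15.0000
seg 2 [87.9°–157.8°] cycloidal, h=9: full span → s += 9 → s = 24.0000
seg 3 [157.8°–214°] uniform, h=17: θ=169.2° here. β=11.4, B=56.2. 17·11.4/56.2 = 3.4484 → s = 27.4484

27.4484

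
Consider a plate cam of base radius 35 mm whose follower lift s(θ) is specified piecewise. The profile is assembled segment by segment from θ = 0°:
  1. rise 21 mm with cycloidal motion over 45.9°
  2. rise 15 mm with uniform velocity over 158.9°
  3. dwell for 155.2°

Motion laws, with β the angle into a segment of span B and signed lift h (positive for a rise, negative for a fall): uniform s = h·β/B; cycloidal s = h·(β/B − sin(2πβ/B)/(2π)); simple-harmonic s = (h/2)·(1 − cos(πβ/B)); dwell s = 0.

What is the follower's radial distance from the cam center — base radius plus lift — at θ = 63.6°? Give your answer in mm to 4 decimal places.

seg 1 [0°–45.9°] cycloidal, h=21: full span → s += 21 → s = 21.0000
seg 2 [45.9°–204.8°] uniform, h=15: θ=63.6° here. β=17.7, B=158.9. 15·17.7/158.9 = 1.6709 → s = 22.6709
radial distance = base radius + s = 35 + 22.6709 = 57.6709

57.6709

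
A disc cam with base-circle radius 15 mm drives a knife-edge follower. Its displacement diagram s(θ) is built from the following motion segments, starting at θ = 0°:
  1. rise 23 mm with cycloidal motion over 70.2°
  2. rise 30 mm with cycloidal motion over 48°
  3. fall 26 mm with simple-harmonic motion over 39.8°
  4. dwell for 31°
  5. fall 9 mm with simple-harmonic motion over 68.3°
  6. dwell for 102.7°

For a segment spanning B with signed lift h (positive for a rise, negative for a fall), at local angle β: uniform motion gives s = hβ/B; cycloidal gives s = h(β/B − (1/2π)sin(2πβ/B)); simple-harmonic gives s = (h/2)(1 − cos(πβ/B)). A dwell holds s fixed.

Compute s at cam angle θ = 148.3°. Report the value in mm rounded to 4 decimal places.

seg 1 [0°–70.2°] cycloidal, h=23: full span → s += 23 → s = 23.0000
seg 2 [70.2°–118.2°] cycloidal, h=30: full span → s += 30 → s = 53.0000
seg 3 [118.2°–158°] simple-harmonic, h=-26: θ=148.3° here. β=30.1, B=39.8. -26/2·(1 − cos(π·0.7563)) = -22.3720 → s = 30.6280

30.6280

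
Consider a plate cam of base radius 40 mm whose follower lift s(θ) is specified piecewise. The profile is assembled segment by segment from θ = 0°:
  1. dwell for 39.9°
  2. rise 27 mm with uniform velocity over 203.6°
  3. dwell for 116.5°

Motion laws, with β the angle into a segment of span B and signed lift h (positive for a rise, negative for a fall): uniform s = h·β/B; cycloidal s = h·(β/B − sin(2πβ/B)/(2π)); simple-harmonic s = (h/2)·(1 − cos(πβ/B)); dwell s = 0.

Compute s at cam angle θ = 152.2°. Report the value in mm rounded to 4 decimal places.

seg 1 [0°–39.9°] dwell: s stays 0.0000
seg 2 [39.9°–243.5°] uniform, h=27: θ=152.2° here. β=112.3, B=203.6. 27·112.3/203.6 = 14.8924 → s = 14.8924

14.8924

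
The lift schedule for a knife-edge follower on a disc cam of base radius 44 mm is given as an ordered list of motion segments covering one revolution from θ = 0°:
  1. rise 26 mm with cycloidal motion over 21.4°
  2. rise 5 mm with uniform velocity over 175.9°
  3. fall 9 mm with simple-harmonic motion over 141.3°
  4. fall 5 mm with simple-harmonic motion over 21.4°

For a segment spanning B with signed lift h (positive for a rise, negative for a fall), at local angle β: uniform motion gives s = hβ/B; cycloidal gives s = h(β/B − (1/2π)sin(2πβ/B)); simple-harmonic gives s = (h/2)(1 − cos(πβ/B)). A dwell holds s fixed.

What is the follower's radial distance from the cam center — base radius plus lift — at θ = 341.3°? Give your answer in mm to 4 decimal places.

seg 1 [0°–21.4°] cycloidal, h=26: full span → s += 26 → s = 26.0000
seg 2 [21.4°–197.3°] uniform, h=5: full span → s += 5 → s = 31.0000
seg 3 [197.3°–338.6°] simple-harmonic, h=-9: full span → s += -9 → s = 22.0000
seg 4 [338.6°–360°] simple-harmonic, h=-5: θ=341.3° here. β=2.7, B=21.4. -5/2·(1 − cos(π·0.1262)) = -0.1938 → s = 21.8062
radial distance = base radius + s = 44 + 21.8062 = 65.8062

65.8062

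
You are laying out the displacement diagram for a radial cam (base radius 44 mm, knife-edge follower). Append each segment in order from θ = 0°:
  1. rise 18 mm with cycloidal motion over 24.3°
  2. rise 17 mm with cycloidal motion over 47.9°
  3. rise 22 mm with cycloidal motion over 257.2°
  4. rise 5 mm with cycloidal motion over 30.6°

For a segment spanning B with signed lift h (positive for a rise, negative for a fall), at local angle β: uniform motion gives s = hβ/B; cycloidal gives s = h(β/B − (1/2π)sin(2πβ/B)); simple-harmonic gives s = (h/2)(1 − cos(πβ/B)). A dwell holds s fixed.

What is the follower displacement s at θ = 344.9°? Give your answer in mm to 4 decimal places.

seg 1 [0°–24.3°] cycloidal, h=18: full span → s += 18 → s = 18.0000
seg 2 [24.3°–72.2°] cycloidal, h=17: full span → s += 17 → s = 35.0000
seg 3 [72.2°–329.4°] cycloidal, h=22: full span → s += 22 → s = 57.0000
seg 4 [329.4°–360°] cycloidal, h=5: θ=344.9° here. β=15.5, B=30.6. 5·(0.5065 − sin(2π·0.5065)/(2π)) = 2.5654 → s = 59.5654

59.5654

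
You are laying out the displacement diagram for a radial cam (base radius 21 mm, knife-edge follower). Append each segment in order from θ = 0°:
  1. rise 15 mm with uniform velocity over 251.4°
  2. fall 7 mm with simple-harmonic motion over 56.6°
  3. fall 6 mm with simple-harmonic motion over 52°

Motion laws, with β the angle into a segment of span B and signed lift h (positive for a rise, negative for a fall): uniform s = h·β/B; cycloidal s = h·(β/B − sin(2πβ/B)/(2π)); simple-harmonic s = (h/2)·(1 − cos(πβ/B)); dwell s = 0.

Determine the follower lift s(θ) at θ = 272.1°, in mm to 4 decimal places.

seg 1 [0°–251.4°] uniform, h=15: full span → s += 15 → s = 15.0000
seg 2 [251.4°–308°] simple-harmonic, h=-7: θ=272.1° here. β=20.7, B=56.6. -7/2·(1 − cos(π·0.3657)) = -2.0670 → s = 12.9330

12.9330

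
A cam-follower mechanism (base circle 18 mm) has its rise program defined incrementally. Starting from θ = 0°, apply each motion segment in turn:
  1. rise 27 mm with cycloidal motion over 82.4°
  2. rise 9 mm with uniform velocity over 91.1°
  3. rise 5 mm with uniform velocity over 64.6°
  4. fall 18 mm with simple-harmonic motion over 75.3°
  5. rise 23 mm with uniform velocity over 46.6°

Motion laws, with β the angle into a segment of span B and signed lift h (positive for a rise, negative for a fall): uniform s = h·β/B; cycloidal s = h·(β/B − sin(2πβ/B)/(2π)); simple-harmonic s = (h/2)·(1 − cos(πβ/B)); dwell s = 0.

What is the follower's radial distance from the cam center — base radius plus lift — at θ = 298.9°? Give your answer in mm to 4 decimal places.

seg 1 [0°–82.4°] cycloidal, h=27: full span → s += 27 → s = 27.0000
seg 2 [82.4°–173.5°] uniform, h=9: full span → s += 9 → s = 36.0000
seg 3 [173.5°–238.1°] uniform, h=5: full span → s += 5 → s = 41.0000
seg 4 [238.1°–313.4°] simple-harmonic, h=-18: θ=298.9° here. β=60.8, B=75.3. -18/2·(1 − cos(π·0.8074)) = -16.4028 → s = 24.5972
radial distance = base radius + s = 18 + 24.5972 = 42.5972

42.5972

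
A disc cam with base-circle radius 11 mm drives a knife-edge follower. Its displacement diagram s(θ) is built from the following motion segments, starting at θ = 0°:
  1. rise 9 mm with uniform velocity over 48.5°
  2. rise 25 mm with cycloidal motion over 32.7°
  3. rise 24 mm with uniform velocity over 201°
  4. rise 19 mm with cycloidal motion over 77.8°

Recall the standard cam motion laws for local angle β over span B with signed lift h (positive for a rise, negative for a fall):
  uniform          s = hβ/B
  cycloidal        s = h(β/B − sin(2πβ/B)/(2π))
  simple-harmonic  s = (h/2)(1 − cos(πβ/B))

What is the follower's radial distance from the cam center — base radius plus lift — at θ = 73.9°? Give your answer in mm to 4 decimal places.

seg 1 [0°–48.5°] uniform, h=9: full span → s += 9 → s = 9.0000
seg 2 [48.5°–81.2°] cycloidal, h=25: θ=73.9° here. β=25.4, B=32.7. 25·(0.7768 − sin(2π·0.7768)/(2π)) = 23.3417 → s = 32.3417
radial distance = base radius + s = 11 + 32.3417 = 43.3417

43.3417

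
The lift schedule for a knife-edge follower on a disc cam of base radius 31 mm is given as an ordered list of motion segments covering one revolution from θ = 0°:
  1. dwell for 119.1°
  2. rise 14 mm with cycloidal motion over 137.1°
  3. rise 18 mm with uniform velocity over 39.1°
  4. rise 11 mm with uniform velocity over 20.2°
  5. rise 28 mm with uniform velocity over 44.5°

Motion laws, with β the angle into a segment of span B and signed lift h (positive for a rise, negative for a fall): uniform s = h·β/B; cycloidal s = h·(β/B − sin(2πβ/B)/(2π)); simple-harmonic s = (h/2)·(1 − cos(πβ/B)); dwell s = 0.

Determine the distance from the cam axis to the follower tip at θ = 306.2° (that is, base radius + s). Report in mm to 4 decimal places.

seg 1 [0°–119.1°] dwell: s stays 0.0000
seg 2 [119.1°–256.2°] cycloidal, h=14: full span → s += 14 → s = 14.0000
seg 3 [256.2°–295.3°] uniform, h=18: full span → s += 18 → s = 32.0000
seg 4 [295.3°–315.5°] uniform, h=11: θ=306.2° here. β=10.9, B=20.2. 11·10.9/20.2 = 5.9356 → s = 37.9356
radial distance = base radius + s = 31 + 37.9356 = 68.9356

68.9356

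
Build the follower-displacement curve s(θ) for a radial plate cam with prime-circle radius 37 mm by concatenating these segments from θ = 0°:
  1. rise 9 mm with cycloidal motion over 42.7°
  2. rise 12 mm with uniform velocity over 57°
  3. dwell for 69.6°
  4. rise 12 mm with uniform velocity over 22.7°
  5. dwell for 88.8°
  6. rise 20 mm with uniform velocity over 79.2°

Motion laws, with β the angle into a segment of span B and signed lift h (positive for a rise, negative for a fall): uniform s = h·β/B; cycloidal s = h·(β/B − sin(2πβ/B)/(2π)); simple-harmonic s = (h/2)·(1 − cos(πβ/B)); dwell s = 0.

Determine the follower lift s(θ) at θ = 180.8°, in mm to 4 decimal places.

seg 1 [0°–42.7°] cycloidal, h=9: full span → s += 9 → s = 9.0000
seg 2 [42.7°–99.7°] uniform, h=12: full span → s += 12 → s = 21.0000
seg 3 [99.7°–169.3°] dwell: s stays 21.0000
seg 4 [169.3°–192°] uniform, h=12: θ=180.8° here. β=11.5, B=22.7. 12·11.5/22.7 = 6.0793 → s = 27.0793

27.0793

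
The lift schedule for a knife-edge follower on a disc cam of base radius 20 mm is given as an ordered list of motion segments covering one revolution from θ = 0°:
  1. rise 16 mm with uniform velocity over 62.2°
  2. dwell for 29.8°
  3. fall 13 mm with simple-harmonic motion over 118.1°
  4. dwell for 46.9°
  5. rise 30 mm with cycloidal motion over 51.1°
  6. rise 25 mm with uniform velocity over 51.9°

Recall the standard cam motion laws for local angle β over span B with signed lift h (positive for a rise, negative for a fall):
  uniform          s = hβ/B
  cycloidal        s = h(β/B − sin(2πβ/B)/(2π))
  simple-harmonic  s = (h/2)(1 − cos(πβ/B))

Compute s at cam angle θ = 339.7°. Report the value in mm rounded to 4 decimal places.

seg 1 [0°–62.2°] uniform, h=16: full span → s += 16 → s = 16.0000
seg 2 [62.2°–92°] dwell: s stays 16.0000
seg 3 [92°–210.1°] simple-harmonic, h=-13: full span → s += -13 → s = 3.0000
seg 4 [210.1°–257°] dwell: s stays 3.0000
seg 5 [257°–308.1°] cycloidal, h=30: full span → s += 30 → s = 33.0000
seg 6 [308.1°–360°] uniform, h=25: θ=339.7° here. β=31.6, B=51.9. 25·31.6/51.9 = 15.2216 → s = 48.2216

48.2216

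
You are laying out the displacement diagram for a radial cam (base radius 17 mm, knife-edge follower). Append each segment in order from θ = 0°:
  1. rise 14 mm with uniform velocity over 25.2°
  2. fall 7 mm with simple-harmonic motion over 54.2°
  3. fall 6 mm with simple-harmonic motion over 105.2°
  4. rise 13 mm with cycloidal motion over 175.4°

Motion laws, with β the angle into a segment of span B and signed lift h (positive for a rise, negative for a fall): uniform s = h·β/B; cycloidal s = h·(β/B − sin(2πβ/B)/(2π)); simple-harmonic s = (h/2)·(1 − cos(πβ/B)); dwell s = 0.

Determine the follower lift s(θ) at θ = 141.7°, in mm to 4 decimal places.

seg 1 [0°–25.2°] uniform, h=14: full span → s += 14 → s = 14.0000
seg 2 [25.2°–79.4°] simple-harmonic, h=-7: full span → s += -7 → s = 7.0000
seg 3 [79.4°–184.6°] simple-harmonic, h=-6: θ=141.7° here. β=62.3, B=105.2. -6/2·(1 − cos(π·0.5922)) = -3.8569 → s = 3.1431

3.1431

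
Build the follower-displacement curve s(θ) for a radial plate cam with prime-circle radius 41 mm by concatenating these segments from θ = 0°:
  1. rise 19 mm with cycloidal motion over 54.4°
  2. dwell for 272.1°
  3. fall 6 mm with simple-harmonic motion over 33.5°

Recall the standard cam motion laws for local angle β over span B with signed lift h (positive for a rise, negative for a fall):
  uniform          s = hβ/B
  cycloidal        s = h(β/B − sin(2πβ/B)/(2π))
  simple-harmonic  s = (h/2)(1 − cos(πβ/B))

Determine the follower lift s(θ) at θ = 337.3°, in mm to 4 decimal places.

seg 1 [0°–54.4°] cycloidal, h=19: full span → s += 19 → s = 19.0000
seg 2 [54.4°–326.5°] dwell: s stays 19.0000
seg 3 [326.5°–360°] simple-harmonic, h=-6: θ=337.3° here. β=10.8, B=33.5. -6/2·(1 − cos(π·0.3224)) = -1.4116 → s = 17.5884

17.5884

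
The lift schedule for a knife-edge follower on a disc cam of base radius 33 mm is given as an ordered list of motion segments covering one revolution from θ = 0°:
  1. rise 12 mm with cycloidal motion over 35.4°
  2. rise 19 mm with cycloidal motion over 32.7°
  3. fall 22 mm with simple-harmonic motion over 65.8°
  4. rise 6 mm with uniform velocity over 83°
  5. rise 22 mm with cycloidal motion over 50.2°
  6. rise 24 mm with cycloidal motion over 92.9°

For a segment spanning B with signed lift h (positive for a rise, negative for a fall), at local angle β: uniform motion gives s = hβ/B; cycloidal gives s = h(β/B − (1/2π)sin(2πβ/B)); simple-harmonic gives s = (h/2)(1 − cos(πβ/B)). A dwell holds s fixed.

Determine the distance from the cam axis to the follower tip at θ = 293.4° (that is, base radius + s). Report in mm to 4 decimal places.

seg 1 [0°–35.4°] cycloidal, h=12: full span → s += 12 → s = 12.0000
seg 2 [35.4°–68.1°] cycloidal, h=19: full span → s += 19 → s = 31.0000
seg 3 [68.1°–133.9°] simple-harmonic, h=-22: full span → s += -22 → s = 9.0000
seg 4 [133.9°–216.9°] uniform, h=6: full span → s += 6 → s = 15.0000
seg 5 [216.9°–267.1°] cycloidal, h=22: full span → s += 22 → s = 37.0000
seg 6 [267.1°–360°] cycloidal, h=24: θ=293.4° here. β=26.3, B=92.9. 24·(0.2831 − sin(2π·0.2831)/(2π)) = 3.0570 → s = 40.0570
radial distance = base radius + s = 33 + 40.0570 = 73.0570

73.0570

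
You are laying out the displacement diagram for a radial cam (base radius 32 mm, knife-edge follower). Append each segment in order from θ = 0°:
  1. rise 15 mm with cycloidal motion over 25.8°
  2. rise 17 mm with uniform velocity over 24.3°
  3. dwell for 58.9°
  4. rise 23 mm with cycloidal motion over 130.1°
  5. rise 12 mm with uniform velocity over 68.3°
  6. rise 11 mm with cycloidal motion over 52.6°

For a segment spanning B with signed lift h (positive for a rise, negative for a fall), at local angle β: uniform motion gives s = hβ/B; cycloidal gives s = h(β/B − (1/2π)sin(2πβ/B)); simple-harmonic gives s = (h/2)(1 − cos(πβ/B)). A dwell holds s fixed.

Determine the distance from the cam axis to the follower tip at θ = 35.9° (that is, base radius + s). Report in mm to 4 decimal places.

seg 1 [0°–25.8°] cycloidal, h=15: full span → s += 15 → s = 15.0000
seg 2 [25.8°–50.1°] uniform, h=17: θ=35.9° here. β=10.1, B=24.3. 17·10.1/24.3 = 7.0658 → s = 22.0658
radial distance = base radius + s = 32 + 22.0658 = 54.0658

54.0658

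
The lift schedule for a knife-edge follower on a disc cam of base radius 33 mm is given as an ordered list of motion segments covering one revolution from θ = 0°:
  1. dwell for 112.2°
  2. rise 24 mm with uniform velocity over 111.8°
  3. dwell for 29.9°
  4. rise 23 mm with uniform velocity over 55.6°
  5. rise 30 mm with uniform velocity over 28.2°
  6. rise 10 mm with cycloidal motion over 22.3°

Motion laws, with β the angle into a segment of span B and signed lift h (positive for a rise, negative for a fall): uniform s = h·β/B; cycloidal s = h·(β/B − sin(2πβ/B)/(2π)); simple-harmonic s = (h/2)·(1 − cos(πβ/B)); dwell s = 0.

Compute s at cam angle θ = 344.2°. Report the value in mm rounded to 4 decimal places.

seg 1 [0°–112.2°] dwell: s stays 0.0000
seg 2 [112.2°–224°] uniform, h=24: full span → s += 24 → s = 24.0000
seg 3 [224°–253.9°] dwell: s stays 24.0000
seg 4 [253.9°–309.5°] uniform, h=23: full span → s += 23 → s = 47.0000
seg 5 [309.5°–337.7°] uniform, h=30: full span → s += 30 → s = 77.0000
seg 6 [337.7°–360°] cycloidal, h=10: θ=344.2° here. β=6.5, B=22.3. 10·(0.2915 − sin(2π·0.2915)/(2π)) = 1.3770 → s = 78.3770

78.3770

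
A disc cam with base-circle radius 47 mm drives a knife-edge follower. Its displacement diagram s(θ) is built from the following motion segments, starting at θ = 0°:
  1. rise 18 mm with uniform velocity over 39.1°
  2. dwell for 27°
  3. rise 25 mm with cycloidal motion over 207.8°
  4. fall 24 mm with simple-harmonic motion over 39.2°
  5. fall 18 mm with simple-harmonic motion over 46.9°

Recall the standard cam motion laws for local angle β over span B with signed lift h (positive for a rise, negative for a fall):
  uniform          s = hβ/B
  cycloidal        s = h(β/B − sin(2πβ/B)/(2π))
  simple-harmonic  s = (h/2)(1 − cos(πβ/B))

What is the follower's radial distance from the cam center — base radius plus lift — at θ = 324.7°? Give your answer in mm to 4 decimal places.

seg 1 [0°–39.1°] uniform, h=18: full span → s += 18 → s = 18.0000
seg 2 [39.1°–66.1°] dwell: s stays 18.0000
seg 3 [66.1°–273.9°] cycloidal, h=25: full span → s += 25 → s = 43.0000
seg 4 [273.9°–313.1°] simple-harmonic, h=-24: full span → s += -24 → s = 19.0000
seg 5 [313.1°–360°] simple-harmonic, h=-18: θ=324.7° here. β=11.6, B=46.9. -18/2·(1 − cos(π·0.2473)) = -2.5830 → s = 16.4170
radial distance = base radius + s = 47 + 16.4170 = 63.4170

63.4170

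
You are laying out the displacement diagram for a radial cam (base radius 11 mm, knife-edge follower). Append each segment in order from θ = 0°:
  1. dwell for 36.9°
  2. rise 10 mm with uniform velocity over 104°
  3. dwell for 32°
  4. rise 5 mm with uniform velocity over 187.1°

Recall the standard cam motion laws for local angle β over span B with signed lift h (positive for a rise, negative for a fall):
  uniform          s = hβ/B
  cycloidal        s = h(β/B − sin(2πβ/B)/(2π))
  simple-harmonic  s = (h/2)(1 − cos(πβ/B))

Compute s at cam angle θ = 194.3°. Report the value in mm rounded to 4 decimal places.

seg 1 [0°–36.9°] dwell: s stays 0.0000
seg 2 [36.9°–140.9°] uniform, h=10: full span → s += 10 → s = 10.0000
seg 3 [140.9°–172.9°] dwell: s stays 10.0000
seg 4 [172.9°–360°] uniform, h=5: θ=194.3° here. β=21.4, B=187.1. 5·21.4/187.1 = 0.5719 → s = 10.5719

10.5719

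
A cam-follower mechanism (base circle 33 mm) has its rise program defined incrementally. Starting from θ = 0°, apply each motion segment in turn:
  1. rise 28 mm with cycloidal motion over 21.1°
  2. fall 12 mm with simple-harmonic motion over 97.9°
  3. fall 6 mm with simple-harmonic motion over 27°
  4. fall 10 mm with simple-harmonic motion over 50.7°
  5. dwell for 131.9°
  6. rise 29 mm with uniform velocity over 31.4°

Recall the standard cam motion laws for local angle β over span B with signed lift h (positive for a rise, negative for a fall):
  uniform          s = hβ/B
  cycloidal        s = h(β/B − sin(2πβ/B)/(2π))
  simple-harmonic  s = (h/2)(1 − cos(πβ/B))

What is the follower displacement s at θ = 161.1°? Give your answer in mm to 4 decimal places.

seg 1 [0°–21.1°] cycloidal, h=28: full span → s += 28 → s = 28.0000
seg 2 [21.1°–119°] simple-harmonic, h=-12: full span → s += -12 → s = 16.0000
seg 3 [119°–146°] simple-harmonic, h=-6: full span → s += -6 → s = 10.0000
seg 4 [146°–196.7°] simple-harmonic, h=-10: θ=161.1° here. β=15.1, B=50.7. -10/2·(1 − cos(π·0.2978)) = -2.0336 → s = 7.9664

7.9664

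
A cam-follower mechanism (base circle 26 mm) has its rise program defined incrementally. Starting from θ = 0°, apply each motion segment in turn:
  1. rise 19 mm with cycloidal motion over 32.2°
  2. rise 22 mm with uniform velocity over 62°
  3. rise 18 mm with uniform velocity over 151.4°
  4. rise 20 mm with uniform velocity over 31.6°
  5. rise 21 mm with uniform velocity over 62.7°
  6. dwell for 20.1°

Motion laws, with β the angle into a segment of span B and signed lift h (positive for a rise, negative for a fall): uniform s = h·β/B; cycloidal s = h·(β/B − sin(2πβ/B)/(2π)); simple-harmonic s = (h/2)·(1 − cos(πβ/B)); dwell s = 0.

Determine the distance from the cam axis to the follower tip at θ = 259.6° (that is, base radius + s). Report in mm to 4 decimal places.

seg 1 [0°–32.2°] cycloidal, h=19: full span → s += 19 → s = 19.0000
seg 2 [32.2°–94.2°] uniform, h=22: full span → s += 22 → s = 41.0000
seg 3 [94.2°–245.6°] uniform, h=18: full span → s += 18 → s = 59.0000
seg 4 [245.6°–277.2°] uniform, h=20: θ=259.6° here. β=14, B=31.6. 20·14/31.6 = 8.8608 → s = 67.8608
radial distance = base radius + s = 26 + 67.8608 = 93.8608

93.8608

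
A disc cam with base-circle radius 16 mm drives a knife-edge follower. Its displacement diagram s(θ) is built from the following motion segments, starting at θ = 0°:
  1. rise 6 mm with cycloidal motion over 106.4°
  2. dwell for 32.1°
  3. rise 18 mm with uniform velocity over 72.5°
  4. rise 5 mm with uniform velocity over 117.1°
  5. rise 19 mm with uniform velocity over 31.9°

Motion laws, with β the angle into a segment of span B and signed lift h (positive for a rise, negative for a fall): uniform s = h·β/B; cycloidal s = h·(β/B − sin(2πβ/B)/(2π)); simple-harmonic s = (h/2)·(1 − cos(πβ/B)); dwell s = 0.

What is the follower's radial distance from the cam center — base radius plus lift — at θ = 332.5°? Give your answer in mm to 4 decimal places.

seg 1 [0°–106.4°] cycloidal, h=6: full span → s += 6 → s = 6.0000
seg 2 [106.4°–138.5°] dwell: s stays 6.0000
seg 3 [138.5°–211°] uniform, h=18: full span → s += 18 → s = 24.0000
seg 4 [211°–328.1°] uniform, h=5: full span → s += 5 → s = 29.0000
seg 5 [328.1°–360°] uniform, h=19: θ=332.5° here. β=4.4, B=31.9. 19·4.4/31.9 = 2.6207 → s = 31.6207
radial distance = base radius + s = 16 + 31.6207 = 47.6207

47.6207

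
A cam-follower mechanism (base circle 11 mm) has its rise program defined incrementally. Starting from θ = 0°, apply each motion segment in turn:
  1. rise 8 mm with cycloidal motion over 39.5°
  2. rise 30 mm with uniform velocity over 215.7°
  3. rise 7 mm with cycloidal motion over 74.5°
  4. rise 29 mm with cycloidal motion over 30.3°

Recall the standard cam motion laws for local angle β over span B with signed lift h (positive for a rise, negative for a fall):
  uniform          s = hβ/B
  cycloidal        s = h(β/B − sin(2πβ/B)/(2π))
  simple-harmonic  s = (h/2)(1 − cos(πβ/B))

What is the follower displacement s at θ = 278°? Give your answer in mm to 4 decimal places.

seg 1 [0°–39.5°] cycloidal, h=8: full span → s += 8 → s = 8.0000
seg 2 [39.5°–255.2°] uniform, h=30: full span → s += 30 → s = 38.0000
seg 3 [255.2°–329.7°] cycloidal, h=7: θ=278° here. β=22.8, B=74.5. 7·(0.3060 − sin(2π·0.3060)/(2π)) = 1.0966 → s = 39.0966

39.0966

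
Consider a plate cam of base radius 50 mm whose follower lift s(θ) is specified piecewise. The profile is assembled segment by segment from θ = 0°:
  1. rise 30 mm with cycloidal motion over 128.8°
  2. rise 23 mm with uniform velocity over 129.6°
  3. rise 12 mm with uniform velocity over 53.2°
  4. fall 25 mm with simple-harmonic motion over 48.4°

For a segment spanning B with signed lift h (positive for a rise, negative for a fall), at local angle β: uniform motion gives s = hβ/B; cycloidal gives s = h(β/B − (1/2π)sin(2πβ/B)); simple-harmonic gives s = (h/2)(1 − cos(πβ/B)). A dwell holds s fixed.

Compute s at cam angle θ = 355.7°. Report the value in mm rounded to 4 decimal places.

seg 1 [0°–128.8°] cycloidal, h=30: full span → s += 30 → s = 30.0000
seg 2 [128.8°–258.4°] uniform, h=23: full span → s += 23 → s = 53.0000
seg 3 [258.4°–311.6°] uniform, h=12: full span → s += 12 → s = 65.0000
seg 4 [311.6°–360°] simple-harmonic, h=-25: θ=355.7° here. β=44.1, B=48.4. -25/2·(1 − cos(π·0.9112)) = -24.5163 → s = 40.4837

40.4837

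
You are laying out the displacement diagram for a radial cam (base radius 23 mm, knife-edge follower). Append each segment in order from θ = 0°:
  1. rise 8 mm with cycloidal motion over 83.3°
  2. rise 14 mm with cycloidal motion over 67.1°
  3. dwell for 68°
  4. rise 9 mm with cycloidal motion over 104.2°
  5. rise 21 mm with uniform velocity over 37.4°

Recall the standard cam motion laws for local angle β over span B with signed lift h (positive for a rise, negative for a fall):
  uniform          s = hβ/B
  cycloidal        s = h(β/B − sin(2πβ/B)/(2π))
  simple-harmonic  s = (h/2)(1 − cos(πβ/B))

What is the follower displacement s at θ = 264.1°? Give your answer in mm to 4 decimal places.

seg 1 [0°–83.3°] cycloidal, h=8: full span → s += 8 → s = 8.0000
seg 2 [83.3°–150.4°] cycloidal, h=14: full span → s += 14 → s = 22.0000
seg 3 [150.4°–218.4°] dwell: s stays 22.0000
seg 4 [218.4°–322.6°] cycloidal, h=9: θ=264.1° here. β=45.7, B=104.2. 9·(0.4386 − sin(2π·0.4386)/(2π)) = 3.4081 → s = 25.4081

25.4081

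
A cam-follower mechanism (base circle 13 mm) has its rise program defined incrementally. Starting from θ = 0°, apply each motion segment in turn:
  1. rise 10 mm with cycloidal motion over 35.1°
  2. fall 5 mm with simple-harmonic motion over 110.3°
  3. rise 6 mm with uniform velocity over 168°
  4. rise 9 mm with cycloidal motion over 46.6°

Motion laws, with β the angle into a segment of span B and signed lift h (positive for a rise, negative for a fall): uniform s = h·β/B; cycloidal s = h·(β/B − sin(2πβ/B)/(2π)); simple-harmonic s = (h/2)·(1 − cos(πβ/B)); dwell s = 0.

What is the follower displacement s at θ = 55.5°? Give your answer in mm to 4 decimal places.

seg 1 [0°–35.1°] cycloidal, h=10: full span → s += 10 → s = 10.0000
seg 2 [35.1°–145.4°] simple-harmonic, h=-5: θ=55.5° here. β=20.4, B=110.3. -5/2·(1 − cos(π·0.1850)) = -0.4103 → s = 9.5897

9.5897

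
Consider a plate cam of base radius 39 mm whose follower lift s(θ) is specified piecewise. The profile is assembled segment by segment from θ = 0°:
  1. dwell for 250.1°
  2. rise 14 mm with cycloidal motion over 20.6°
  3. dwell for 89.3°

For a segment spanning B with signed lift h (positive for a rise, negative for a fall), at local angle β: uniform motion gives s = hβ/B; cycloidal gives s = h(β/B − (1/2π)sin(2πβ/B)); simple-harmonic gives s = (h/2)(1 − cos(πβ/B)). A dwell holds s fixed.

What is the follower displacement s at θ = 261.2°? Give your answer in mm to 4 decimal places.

seg 1 [0°–250.1°] dwell: s stays 0.0000
seg 2 [250.1°–270.7°] cycloidal, h=14: θ=261.2° here. β=11.1, B=20.6. 14·(0.5388 − sin(2π·0.5388)/(2π)) = 8.0820 → s = 8.0820

8.0820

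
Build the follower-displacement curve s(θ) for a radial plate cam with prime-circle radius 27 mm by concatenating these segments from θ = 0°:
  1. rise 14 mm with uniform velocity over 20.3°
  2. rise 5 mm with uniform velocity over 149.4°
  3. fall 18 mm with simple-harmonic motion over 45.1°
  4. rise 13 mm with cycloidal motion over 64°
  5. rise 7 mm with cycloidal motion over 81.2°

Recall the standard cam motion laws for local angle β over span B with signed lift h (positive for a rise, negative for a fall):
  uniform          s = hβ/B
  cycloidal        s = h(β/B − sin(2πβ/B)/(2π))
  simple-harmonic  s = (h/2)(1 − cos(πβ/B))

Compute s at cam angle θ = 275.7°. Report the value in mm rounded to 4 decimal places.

seg 1 [0°–20.3°] uniform, h=14: full span → s += 14 → s = 14.0000
seg 2 [20.3°–169.7°] uniform, h=5: full span → s += 5 → s = 19.0000
seg 3 [169.7°–214.8°] simple-harmonic, h=-18: full span → s += -18 → s = 1.0000
seg 4 [214.8°–278.8°] cycloidal, h=13: θ=275.7° here. β=60.9, B=64. 13·(0.9516 − sin(2π·0.9516)/(2π)) = 12.9903 → s = 13.9903

13.9903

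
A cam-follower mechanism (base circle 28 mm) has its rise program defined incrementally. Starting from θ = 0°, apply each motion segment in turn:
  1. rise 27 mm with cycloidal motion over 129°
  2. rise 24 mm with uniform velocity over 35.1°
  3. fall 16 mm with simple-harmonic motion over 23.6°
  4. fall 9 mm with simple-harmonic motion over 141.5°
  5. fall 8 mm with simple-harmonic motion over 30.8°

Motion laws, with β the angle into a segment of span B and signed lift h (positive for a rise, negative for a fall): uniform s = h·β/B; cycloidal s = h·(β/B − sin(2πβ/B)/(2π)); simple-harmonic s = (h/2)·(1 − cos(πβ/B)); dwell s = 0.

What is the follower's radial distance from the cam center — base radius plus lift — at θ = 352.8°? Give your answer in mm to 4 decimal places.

seg 1 [0°–129°] cycloidal, h=27: full span → s += 27 → s = 27.0000
seg 2 [129°–164.1°] uniform, h=24: full span → s += 24 → s = 51.0000
seg 3 [164.1°–187.7°] simple-harmonic, h=-16: full span → s += -16 → s = 35.0000
seg 4 [187.7°–329.2°] simple-harmonic, h=-9: full span → s += -9 → s = 26.0000
seg 5 [329.2°–360°] simple-harmonic, h=-8: θ=352.8° here. β=23.6, B=30.8. -8/2·(1 − cos(π·0.7662)) = -6.9689 → s = 19.0311
radial distance = base radius + s = 28 + 19.0311 = 47.0311

47.0311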